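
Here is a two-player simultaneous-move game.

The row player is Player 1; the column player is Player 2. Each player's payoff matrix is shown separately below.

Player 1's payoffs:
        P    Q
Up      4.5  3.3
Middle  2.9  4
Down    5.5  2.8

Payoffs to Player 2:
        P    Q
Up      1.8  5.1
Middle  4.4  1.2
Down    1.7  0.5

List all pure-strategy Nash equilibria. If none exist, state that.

(Up, P): Player 1 can switch to Down (4.5 → 5.5). Not NE.
(Up, Q): Player 1 can switch to Middle (3.3 → 4). Not NE.
(Middle, P): Player 1 can switch to Up (2.9 → 4.5). Not NE.
(Middle, Q): Player 2 can switch to P (1.2 → 4.4). Not NE.
(Down, P): Player 1 gets 5.5, best alternative 4.5; Player 2 gets 1.7, best alternative 0.5. No profitable deviation — NE.
(Down, Q): Player 1 can switch to Up (2.8 → 3.3). Not NE.

The unique pure-strategy Nash equilibrium is (Down, P).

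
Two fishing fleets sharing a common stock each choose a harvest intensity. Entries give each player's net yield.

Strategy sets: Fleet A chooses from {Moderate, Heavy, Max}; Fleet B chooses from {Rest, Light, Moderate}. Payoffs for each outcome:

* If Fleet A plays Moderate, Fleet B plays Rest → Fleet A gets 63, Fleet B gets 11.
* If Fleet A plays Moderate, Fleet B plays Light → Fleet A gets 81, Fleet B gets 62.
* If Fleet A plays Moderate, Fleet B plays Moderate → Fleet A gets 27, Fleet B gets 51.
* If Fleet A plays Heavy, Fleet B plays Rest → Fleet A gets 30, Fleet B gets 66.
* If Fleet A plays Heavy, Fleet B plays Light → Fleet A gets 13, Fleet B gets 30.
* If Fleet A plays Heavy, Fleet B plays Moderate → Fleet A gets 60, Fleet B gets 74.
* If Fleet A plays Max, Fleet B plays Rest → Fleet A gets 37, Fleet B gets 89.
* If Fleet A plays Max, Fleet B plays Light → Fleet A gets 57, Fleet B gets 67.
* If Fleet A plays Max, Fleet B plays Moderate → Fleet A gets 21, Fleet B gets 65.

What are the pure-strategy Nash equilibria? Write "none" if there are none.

Pure-strategy Nash equilibria: (Moderate, Light) and (Heavy, Moderate)

Fleet A against Rest: payoffs 63, 30, 37 → best response Moderate.
Fleet A against Light: payoffs 81, 13, 57 → best response Moderate.
Fleet A against Moderate: payoffs 27, 60, 21 → best response Heavy.
Fleet B against Moderate: payoffs 11, 62, 51 → best response Light.
Fleet B against Heavy: payoffs 66, 30, 74 → best response Moderate.
Fleet B against Max: payoffs 89, 67, 65 → best response Rest.
Mutual best responses: (Moderate, Light); (Heavy, Moderate).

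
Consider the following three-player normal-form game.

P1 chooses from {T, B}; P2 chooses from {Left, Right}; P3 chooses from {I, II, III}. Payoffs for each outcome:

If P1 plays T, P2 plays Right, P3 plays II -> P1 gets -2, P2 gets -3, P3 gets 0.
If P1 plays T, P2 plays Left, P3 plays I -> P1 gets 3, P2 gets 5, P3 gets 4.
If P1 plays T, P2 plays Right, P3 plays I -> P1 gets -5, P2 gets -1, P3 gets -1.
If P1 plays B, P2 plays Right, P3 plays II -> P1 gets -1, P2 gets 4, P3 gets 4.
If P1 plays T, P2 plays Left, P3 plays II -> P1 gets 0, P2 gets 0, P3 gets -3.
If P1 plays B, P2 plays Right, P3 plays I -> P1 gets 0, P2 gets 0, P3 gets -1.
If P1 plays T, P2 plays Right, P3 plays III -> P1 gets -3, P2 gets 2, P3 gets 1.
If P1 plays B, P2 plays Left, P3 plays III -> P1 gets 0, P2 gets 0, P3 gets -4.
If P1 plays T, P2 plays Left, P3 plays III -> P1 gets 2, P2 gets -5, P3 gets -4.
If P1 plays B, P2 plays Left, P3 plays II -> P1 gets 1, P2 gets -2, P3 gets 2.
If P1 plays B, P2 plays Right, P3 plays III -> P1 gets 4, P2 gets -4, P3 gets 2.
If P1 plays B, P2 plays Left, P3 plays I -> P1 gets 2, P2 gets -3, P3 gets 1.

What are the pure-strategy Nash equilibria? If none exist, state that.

For each player, find the best response to each opponent profile; mutual best responses are the pure NE.
P1 against (Left, I): payoffs 3, 2 → best response T.
P1 against (Left, II): payoffs 0, 1 → best response B.
P1 against (Left, III): payoffs 2, 0 → best response T.
P1 against (Right, I): payoffs -5, 0 → best response B.
P1 against (Right, II): payoffs -2, -1 → best response B.
P1 against (Right, III): payoffs -3, 4 → best response B.
P2 against (T, I): payoffs 5, -1 → best response Left.
P2 against (T, II): payoffs 0, -3 → best response Left.
P2 against (T, III): payoffs -5, 2 → best response Right.
P2 against (B, I): payoffs -3, 0 → best response Right.
P2 against (B, II): payoffs -2, 4 → best response Right.
P2 against (B, III): payoffs 0, -4 → best response Left.
P3 against (T, Left): payoffs 4, -3, -4 → best response I.
P3 against (T, Right): payoffs -1, 0, 1 → best response III.
P3 against (B, Left): payoffs 1, 2, -4 → best response II.
P3 against (B, Right): payoffs -1, 4, 2 → best response II.
Mutual best responses: (T, Left, I); (B, Right, II).

The pure Nash equilibria are (T, Left, I) and (B, Right, II).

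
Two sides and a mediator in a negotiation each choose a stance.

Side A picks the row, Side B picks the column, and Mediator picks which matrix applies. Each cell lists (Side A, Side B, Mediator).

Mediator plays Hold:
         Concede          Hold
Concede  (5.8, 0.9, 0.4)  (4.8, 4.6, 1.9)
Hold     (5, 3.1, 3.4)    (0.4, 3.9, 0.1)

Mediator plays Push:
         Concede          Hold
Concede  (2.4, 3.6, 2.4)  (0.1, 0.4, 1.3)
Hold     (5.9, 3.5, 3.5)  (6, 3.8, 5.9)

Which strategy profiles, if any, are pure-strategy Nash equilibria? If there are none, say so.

The pure Nash equilibria are (Concede, Hold, Hold); (Hold, Hold, Push).

Side A against (Concede, Hold): payoffs 5.8, 5 → best response Concede.
Side A against (Concede, Push): payoffs 2.4, 5.9 → best response Hold.
Side A against (Hold, Hold): payoffs 4.8, 0.4 → best response Concede.
Side A against (Hold, Push): payoffs 0.1, 6 → best response Hold.
Side B against (Concede, Hold): payoffs 0.9, 4.6 → best response Hold.
Side B against (Concede, Push): payoffs 3.6, 0.4 → best response Concede.
Side B against (Hold, Hold): payoffs 3.1, 3.9 → best response Hold.
Side B against (Hold, Push): payoffs 3.5, 3.8 → best response Hold.
Mediator against (Concede, Concede): payoffs 0.4, 2.4 → best response Push.
Mediator against (Concede, Hold): payoffs 1.9, 1.3 → best response Hold.
Mediator against (Hold, Concede): payoffs 3.4, 3.5 → best response Push.
Mediator against (Hold, Hold): payoffs 0.1, 5.9 → best response Push.
Mutual best responses: (Concede, Hold, Hold); (Hold, Hold, Push).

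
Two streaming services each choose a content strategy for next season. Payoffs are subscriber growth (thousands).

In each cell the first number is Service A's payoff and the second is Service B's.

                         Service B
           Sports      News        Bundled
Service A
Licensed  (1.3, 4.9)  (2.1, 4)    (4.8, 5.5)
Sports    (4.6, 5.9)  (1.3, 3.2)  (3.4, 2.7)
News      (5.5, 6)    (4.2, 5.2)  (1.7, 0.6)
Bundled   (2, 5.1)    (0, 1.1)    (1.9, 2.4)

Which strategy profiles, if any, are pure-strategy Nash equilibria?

For each strategy profile, look for a profitable unilateral deviation.
(Licensed, Sports): Service A can switch to Sports (1.3 → 4.6). Not NE.
(Licensed, News): Service A can switch to News (2.1 → 4.2). Not NE.
(Licensed, Bundled): Service A gets 4.8, best alternative 3.4; Service B gets 5.5, best alternative 4.9. No profitable deviation — NE.
(Sports, Sports): Service A can switch to News (4.6 → 5.5). Not NE.
(Sports, News): Service A can switch to Licensed (1.3 → 2.1). Not NE.
(Sports, Bundled): Service A can switch to Licensed (3.4 → 4.8). Not NE.
(News, Sports): Service A gets 5.5, best alternative 4.6; Service B gets 6, best alternative 5.2. No profitable deviation — NE.
(News, News): Service B can switch to Sports (5.2 → 6). Not NE.
(News, Bundled): Service A can switch to Licensed (1.7 → 4.8). Not NE.
(Bundled, Sports): Service A can switch to Sports (2 → 4.6). Not NE.
(Bundled, News): Service A can switch to Licensed (0 → 2.1). Not NE.
(Bundled, Bundled): Service A can switch to Licensed (1.9 → 4.8). Not NE.

The pure Nash equilibria are (Licensed, Bundled), (News, Sports).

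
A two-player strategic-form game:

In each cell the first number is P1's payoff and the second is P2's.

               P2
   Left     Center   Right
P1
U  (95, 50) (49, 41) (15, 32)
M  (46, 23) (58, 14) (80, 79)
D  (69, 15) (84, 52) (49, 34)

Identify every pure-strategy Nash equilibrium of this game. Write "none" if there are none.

Pure-strategy Nash equilibria: (U, Left); (M, Right); (D, Center)

P1 against Left: payoffs 95, 46, 69 → best response U.
P1 against Center: payoffs 49, 58, 84 → best response D.
P1 against Right: payoffs 15, 80, 49 → best response M.
P2 against U: payoffs 50, 41, 32 → best response Left.
P2 against M: payoffs 23, 14, 79 → best response Right.
P2 against D: payoffs 15, 52, 34 → best response Center.
Mutual best responses: (U, Left); (M, Right); (D, Center).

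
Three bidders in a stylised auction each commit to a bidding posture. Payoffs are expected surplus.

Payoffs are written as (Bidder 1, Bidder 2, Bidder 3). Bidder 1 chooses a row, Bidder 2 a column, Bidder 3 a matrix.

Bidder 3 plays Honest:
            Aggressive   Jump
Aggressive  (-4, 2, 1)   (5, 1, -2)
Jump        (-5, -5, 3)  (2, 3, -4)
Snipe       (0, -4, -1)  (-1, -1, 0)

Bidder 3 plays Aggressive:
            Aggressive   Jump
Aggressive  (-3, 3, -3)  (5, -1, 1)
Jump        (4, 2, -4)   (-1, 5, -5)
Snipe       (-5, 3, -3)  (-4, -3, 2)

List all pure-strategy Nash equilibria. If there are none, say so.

This game has no pure Nash equilibrium.

(Aggressive, Aggressive, Honest): Bidder 1 can switch to Snipe (-4 → 0). Not NE.
(Aggressive, Aggressive, Aggressive): Bidder 1 can switch to Jump (-3 → 4). Not NE.
(Aggressive, Jump, Honest): Bidder 2 can switch to Aggressive (1 → 2). Not NE.
(Aggressive, Jump, Aggressive): Bidder 2 can switch to Aggressive (-1 → 3). Not NE.
(Jump, Aggressive, Honest): Bidder 1 can switch to Aggressive (-5 → -4). Not NE.
(Jump, Aggressive, Aggressive): Bidder 2 can switch to Jump (2 → 5). Not NE.
(Jump, Jump, Honest): Bidder 1 can switch to Aggressive (2 → 5). Not NE.
(Jump, Jump, Aggressive): Bidder 1 can switch to Aggressive (-1 → 5). Not NE.
(Snipe, Aggressive, Honest): Bidder 2 can switch to Jump (-4 → -1). Not NE.
(Snipe, Aggressive, Aggressive): Bidder 1 can switch to Aggressive (-5 → -3). Not NE.
(The remaining 2 profiles each have a profitable deviation by the same check.)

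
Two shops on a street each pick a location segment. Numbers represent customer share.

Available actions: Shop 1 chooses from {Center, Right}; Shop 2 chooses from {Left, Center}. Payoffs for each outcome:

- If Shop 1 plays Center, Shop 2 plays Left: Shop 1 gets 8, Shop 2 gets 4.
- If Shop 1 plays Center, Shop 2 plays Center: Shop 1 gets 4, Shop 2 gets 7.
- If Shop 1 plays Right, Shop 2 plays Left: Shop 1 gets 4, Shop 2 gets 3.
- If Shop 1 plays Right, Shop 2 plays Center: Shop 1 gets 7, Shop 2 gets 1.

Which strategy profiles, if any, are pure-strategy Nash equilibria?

none

For each player, find the best response to each opponent profile; mutual best responses are the pure NE.
Shop 1 against Left: payoffs 8, 4 → best response Center.
Shop 1 against Center: payoffs 4, 7 → best response Right.
Shop 2 against Center: payoffs 4, 7 → best response Center.
Shop 2 against Right: payoffs 3, 1 → best response Left.
No profile is a mutual best response for all players.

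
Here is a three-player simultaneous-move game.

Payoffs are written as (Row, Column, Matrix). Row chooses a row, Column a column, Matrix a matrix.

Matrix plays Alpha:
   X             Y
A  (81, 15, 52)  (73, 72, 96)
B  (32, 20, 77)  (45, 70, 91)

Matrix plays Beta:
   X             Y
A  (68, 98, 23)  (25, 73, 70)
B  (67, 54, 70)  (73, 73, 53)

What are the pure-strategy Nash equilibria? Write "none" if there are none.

For each strategy profile, look for a profitable unilateral deviation.
(A, X, Alpha): Column can switch to Y (15 → 72). Not NE.
(A, X, Beta): Matrix can switch to Alpha (23 → 52). Not NE.
(A, Y, Alpha): Row gets 73, best alternative 45; Column gets 72, best alternative 15; Matrix gets 96, best alternative 70. No profitable deviation — NE.
(A, Y, Beta): Row can switch to B (25 → 73). Not NE.
(B, X, Alpha): Row can switch to A (32 → 81). Not NE.
(B, X, Beta): Row can switch to A (67 → 68). Not NE.
(B, Y, Alpha): Row can switch to A (45 → 73). Not NE.
(B, Y, Beta): Matrix can switch to Alpha (53 → 91). Not NE.

Pure NE: (A, Y, Alpha)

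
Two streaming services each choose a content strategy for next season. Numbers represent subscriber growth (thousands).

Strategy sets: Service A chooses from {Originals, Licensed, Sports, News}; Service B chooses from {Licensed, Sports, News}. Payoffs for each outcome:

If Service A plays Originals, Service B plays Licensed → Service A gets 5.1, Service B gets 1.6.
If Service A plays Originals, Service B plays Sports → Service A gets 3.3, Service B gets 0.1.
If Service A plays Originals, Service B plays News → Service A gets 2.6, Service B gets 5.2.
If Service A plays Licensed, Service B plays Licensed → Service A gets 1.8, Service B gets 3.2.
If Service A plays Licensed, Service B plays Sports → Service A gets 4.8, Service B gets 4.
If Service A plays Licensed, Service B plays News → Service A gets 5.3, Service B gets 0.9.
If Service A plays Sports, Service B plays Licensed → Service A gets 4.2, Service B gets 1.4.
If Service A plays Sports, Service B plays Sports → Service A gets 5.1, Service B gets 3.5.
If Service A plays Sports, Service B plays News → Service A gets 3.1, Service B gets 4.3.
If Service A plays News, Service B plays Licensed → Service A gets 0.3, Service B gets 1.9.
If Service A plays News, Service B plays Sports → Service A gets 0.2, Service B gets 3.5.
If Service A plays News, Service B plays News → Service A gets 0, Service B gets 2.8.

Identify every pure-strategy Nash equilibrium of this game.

This game has no pure Nash equilibrium.

Service A against Licensed: payoffs 5.1, 1.8, 4.2, 0.3 → best response Originals.
Service A against Sports: payoffs 3.3, 4.8, 5.1, 0.2 → best response Sports.
Service A against News: payoffs 2.6, 5.3, 3.1, 0 → best response Licensed.
Service B against Originals: payoffs 1.6, 0.1, 5.2 → best response News.
Service B against Licensed: payoffs 3.2, 4, 0.9 → best response Sports.
Service B against Sports: payoffs 1.4, 3.5, 4.3 → best response News.
Service B against News: payoffs 1.9, 3.5, 2.8 → best response Sports.
No profile is a mutual best response for all players.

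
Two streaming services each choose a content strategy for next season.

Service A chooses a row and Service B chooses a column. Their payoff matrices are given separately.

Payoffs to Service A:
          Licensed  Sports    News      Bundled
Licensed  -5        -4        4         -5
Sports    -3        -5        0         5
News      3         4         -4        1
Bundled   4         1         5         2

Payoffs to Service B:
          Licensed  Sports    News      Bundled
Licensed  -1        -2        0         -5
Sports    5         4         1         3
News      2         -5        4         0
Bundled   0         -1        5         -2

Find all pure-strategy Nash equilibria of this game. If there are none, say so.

Pure NE: (Bundled, News)

(Licensed, Licensed): Service A can switch to Sports (-5 → -3). Not NE.
(Licensed, Sports): Service A can switch to News (-4 → 4). Not NE.
(Licensed, News): Service A can switch to Bundled (4 → 5). Not NE.
(Licensed, Bundled): Service A can switch to Sports (-5 → 5). Not NE.
(Sports, Licensed): Service A can switch to News (-3 → 3). Not NE.
(Sports, Sports): Service A can switch to Licensed (-5 → -4). Not NE.
(Sports, News): Service A can switch to Licensed (0 → 4). Not NE.
(Sports, Bundled): Service B can switch to Licensed (3 → 5). Not NE.
(Bundled, News): Service A gets 5, best alternative 4; Service B gets 5, best alternative 0. No profitable deviation — NE.
(The remaining 7 profiles each have a profitable deviation by the same check.)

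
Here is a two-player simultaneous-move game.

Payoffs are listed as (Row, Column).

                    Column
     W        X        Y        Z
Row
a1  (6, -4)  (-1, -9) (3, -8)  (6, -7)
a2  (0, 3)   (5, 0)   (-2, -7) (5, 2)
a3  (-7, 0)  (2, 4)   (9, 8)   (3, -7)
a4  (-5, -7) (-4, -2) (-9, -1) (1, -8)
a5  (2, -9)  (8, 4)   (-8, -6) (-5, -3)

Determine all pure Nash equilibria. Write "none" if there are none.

(a1, W), (a3, Y), (a5, X)

Mark each player's best response to every combination of opponents' strategies; a profile where every player is best-responding is a pure Nash equilibrium.
Row against W: payoffs 6, 0, -7, -5, 2 → best response a1.
Row against X: payoffs -1, 5, 2, -4, 8 → best response a5.
Row against Y: payoffs 3, -2, 9, -9, -8 → best response a3.
Row against Z: payoffs 6, 5, 3, 1, -5 → best response a1.
Column against a1: payoffs -4, -9, -8, -7 → best response W.
Column against a2: payoffs 3, 0, -7, 2 → best response W.
Column against a3: payoffs 0, 4, 8, -7 → best response Y.
Column against a4: payoffs -7, -2, -1, -8 → best response Y.
Column against a5: payoffs -9, 4, -6, -3 → best response X.
Mutual best responses: (a1, W); (a3, Y); (a5, X).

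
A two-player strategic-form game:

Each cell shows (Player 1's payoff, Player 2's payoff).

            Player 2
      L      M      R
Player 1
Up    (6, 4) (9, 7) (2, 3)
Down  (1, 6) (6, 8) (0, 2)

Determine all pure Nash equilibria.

Pure NE: (Up, M)

Mark each player's best response to every combination of opponents' strategies; a profile where every player is best-responding is a pure Nash equilibrium.
Player 1 against L: payoffs 6, 1 → best response Up.
Player 1 against M: payoffs 9, 6 → best response Up.
Player 1 against R: payoffs 2, 0 → best response Up.
Player 2 against Up: payoffs 4, 7, 3 → best response M.
Player 2 against Down: payoffs 6, 8, 2 → best response M.
Mutual best responses: (Up, M).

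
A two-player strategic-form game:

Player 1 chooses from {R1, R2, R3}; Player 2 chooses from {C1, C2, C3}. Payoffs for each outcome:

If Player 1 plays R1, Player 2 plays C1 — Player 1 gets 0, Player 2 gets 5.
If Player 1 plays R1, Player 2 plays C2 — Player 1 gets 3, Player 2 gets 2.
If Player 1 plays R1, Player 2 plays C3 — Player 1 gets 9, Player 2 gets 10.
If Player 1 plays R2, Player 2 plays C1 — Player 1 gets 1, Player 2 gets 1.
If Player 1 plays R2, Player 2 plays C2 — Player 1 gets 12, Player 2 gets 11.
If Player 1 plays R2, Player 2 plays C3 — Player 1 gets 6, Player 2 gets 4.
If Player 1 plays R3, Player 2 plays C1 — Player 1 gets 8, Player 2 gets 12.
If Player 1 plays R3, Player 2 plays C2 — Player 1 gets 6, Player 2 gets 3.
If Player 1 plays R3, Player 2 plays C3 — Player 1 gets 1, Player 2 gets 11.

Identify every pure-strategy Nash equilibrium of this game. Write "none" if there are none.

Player 1 against C1: payoffs 0, 1, 8 → best response R3.
Player 1 against C2: payoffs 3, 12, 6 → best response R2.
Player 1 against C3: payoffs 9, 6, 1 → best response R1.
Player 2 against R1: payoffs 5, 2, 10 → best response C3.
Player 2 against R2: payoffs 1, 11, 4 → best response C2.
Player 2 against R3: payoffs 12, 3, 11 → best response C1.
Mutual best responses: (R1, C3); (R2, C2); (R3, C1).

The pure Nash equilibria are (R1, C3) and (R2, C2) and (R3, C1).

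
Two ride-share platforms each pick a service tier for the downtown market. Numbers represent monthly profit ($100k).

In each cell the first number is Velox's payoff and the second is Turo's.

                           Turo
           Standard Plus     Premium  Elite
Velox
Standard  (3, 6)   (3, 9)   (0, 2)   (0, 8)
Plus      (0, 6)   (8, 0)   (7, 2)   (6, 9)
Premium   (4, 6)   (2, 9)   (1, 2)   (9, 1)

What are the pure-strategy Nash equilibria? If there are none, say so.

No pure-strategy Nash equilibrium.

Check each profile: it is a Nash equilibrium iff no player can strictly gain by switching unilaterally.
(Standard, Standard): Velox can switch to Premium (3 → 4). Not NE.
(Standard, Plus): Velox can switch to Plus (3 → 8). Not NE.
(Standard, Premium): Velox can switch to Plus (0 → 7). Not NE.
(Standard, Elite): Velox can switch to Plus (0 → 6). Not NE.
(Plus, Standard): Velox can switch to Standard (0 → 3). Not NE.
(Plus, Plus): Turo can switch to Standard (0 → 6). Not NE.
(Plus, Premium): Turo can switch to Standard (2 → 6). Not NE.
(Plus, Elite): Velox can switch to Premium (6 → 9). Not NE.
(The remaining 4 profiles each have a profitable deviation by the same check.)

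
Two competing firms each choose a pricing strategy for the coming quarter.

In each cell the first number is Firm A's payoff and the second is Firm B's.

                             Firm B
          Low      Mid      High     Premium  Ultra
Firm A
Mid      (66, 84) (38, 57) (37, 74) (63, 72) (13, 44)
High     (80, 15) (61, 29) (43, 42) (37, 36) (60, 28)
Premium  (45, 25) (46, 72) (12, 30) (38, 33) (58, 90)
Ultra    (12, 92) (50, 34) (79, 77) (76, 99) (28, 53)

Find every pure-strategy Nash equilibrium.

(Ultra, Premium)

(Mid, Low): Firm A can switch to High (66 → 80). Not NE.
(Mid, Mid): Firm A can switch to High (38 → 61). Not NE.
(Mid, High): Firm A can switch to High (37 → 43). Not NE.
(Mid, Premium): Firm A can switch to Ultra (63 → 76). Not NE.
(Mid, Ultra): Firm A can switch to High (13 → 60). Not NE.
(High, Low): Firm B can switch to Mid (15 → 29). Not NE.
(High, Mid): Firm B can switch to High (29 → 42). Not NE.
(High, High): Firm A can switch to Ultra (43 → 79). Not NE.
(High, Premium): Firm A can switch to Mid (37 → 63). Not NE.
(High, Ultra): Firm B can switch to Mid (28 → 29). Not NE.
(Premium, Low): Firm A can switch to Mid (45 → 66). Not NE.
(Premium, Mid): Firm A can switch to High (46 → 61). Not NE.
(Ultra, Premium): Firm A gets 76, best alternative 63; Firm B gets 99, best alternative 92. No profitable deviation — NE.
(The remaining 7 profiles each have a profitable deviation by the same check.)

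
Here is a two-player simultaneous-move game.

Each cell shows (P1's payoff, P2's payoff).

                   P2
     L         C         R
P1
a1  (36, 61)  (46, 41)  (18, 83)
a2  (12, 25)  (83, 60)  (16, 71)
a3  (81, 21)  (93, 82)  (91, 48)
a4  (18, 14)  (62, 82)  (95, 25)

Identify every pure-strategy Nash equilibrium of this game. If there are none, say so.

Pure NE: (a3, C)

Mark each player's best response to every combination of opponents' strategies; a profile where every player is best-responding is a pure Nash equilibrium.
P1 against L: payoffs 36, 12, 81, 18 → best response a3.
P1 against C: payoffs 46, 83, 93, 62 → best response a3.
P1 against R: payoffs 18, 16, 91, 95 → best response a4.
P2 against a1: payoffs 61, 41, 83 → best response R.
P2 against a2: payoffs 25, 60, 71 → best response R.
P2 against a3: payoffs 21, 82, 48 → best response C.
P2 against a4: payoffs 14, 82, 25 → best response C.
Mutual best responses: (a3, C).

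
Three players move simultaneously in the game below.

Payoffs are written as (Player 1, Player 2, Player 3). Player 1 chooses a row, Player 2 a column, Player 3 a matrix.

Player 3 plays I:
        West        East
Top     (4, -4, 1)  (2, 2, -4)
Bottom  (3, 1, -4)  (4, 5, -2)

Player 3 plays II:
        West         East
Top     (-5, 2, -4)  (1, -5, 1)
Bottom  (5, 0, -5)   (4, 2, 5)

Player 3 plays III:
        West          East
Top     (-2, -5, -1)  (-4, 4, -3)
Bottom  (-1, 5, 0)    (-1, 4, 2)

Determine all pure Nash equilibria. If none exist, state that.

The pure Nash equilibria are (Bottom, West, III); (Bottom, East, II).

(Top, West, I): Player 2 can switch to East (-4 → 2). Not NE.
(Top, West, II): Player 1 can switch to Bottom (-5 → 5). Not NE.
(Top, West, III): Player 1 can switch to Bottom (-2 → -1). Not NE.
(Top, East, I): Player 1 can switch to Bottom (2 → 4). Not NE.
(Top, East, II): Player 1 can switch to Bottom (1 → 4). Not NE.
(Top, East, III): Player 1 can switch to Bottom (-4 → -1). Not NE.
(Bottom, West, I): Player 1 can switch to Top (3 → 4). Not NE.
(Bottom, West, II): Player 2 can switch to East (0 → 2). Not NE.
(Bottom, West, III): Player 1 gets -1, best alternative -2; Player 2 gets 5, best alternative 4; Player 3 gets 0, best alternative -4. No profitable deviation — NE.
(Bottom, East, I): Player 3 can switch to II (-2 → 5). Not NE.
(Bottom, East, II): Player 1 gets 4, best alternative 1; Player 2 gets 2, best alternative 0; Player 3 gets 5, best alternative 2. No profitable deviation — NE.
(Bottom, East, III): Player 2 can switch to West (4 → 5). Not NE.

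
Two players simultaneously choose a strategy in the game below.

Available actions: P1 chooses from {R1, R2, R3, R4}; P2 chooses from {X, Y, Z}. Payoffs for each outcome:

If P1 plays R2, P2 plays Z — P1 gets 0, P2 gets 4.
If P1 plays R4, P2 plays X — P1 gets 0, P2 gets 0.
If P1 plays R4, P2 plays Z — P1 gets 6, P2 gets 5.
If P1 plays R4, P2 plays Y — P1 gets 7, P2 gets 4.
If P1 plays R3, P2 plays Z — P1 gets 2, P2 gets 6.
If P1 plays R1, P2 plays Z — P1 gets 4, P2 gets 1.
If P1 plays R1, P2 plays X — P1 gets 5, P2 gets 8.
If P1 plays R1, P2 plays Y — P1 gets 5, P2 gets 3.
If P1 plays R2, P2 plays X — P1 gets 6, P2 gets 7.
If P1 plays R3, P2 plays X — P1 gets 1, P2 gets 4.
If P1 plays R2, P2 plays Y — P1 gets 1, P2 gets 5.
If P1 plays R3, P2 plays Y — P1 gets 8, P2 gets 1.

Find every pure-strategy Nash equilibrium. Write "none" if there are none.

Check each profile: it is a Nash equilibrium iff no player can strictly gain by switching unilaterally.
(R1, X): P1 can switch to R2 (5 → 6). Not NE.
(R1, Y): P1 can switch to R3 (5 → 8). Not NE.
(R1, Z): P1 can switch to R4 (4 → 6). Not NE.
(R2, X): P1 gets 6, best alternative 5; P2 gets 7, best alternative 5. No profitable deviation — NE.
(R2, Y): P1 can switch to R1 (1 → 5). Not NE.
(R2, Z): P1 can switch to R1 (0 → 4). Not NE.
(R3, X): P1 can switch to R1 (1 → 5). Not NE.
(R4, Z): P1 gets 6, best alternative 4; P2 gets 5, best alternative 4. No profitable deviation — NE.
(The remaining 4 profiles each have a profitable deviation by the same check.)

(R2, X) and (R4, Z)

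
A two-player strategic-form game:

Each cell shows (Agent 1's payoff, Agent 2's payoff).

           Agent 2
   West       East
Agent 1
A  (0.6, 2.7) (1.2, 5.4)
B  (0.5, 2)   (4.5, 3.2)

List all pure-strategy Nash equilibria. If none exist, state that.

The unique pure-strategy Nash equilibrium is (B, East).

Agent 1 against West: payoffs 0.6, 0.5 → best response A.
Agent 1 against East: payoffs 1.2, 4.5 → best response B.
Agent 2 against A: payoffs 2.7, 5.4 → best response East.
Agent 2 against B: payoffs 2, 3.2 → best response East.
Mutual best responses: (B, East).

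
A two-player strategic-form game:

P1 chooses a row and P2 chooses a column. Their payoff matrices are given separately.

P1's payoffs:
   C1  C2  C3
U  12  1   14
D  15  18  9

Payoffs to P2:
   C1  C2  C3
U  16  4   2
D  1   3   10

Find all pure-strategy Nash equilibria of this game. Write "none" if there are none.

P1 against C1: payoffs 12, 15 → best response D.
P1 against C2: payoffs 1, 18 → best response D.
P1 against C3: payoffs 14, 9 → best response U.
P2 against U: payoffs 16, 4, 2 → best response C1.
P2 against D: payoffs 1, 3, 10 → best response C3.
No profile is a mutual best response for all players.

No pure-strategy Nash equilibrium.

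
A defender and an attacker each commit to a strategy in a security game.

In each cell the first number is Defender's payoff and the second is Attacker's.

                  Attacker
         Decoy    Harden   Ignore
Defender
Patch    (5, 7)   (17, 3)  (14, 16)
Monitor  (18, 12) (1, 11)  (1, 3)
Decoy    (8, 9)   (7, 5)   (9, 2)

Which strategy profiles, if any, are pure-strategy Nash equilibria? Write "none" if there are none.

For each player, find the best response to each opponent profile; mutual best responses are the pure NE.
Defender against Decoy: payoffs 5, 18, 8 → best response Monitor.
Defender against Harden: payoffs 17, 1, 7 → best response Patch.
Defender against Ignore: payoffs 14, 1, 9 → best response Patch.
Attacker against Patch: payoffs 7, 3, 16 → best response Ignore.
Attacker against Monitor: payoffs 12, 11, 3 → best response Decoy.
Attacker against Decoy: payoffs 9, 5, 2 → best response Decoy.
Mutual best responses: (Patch, Ignore); (Monitor, Decoy).

Pure-strategy Nash equilibria: (Patch, Ignore), (Monitor, Decoy)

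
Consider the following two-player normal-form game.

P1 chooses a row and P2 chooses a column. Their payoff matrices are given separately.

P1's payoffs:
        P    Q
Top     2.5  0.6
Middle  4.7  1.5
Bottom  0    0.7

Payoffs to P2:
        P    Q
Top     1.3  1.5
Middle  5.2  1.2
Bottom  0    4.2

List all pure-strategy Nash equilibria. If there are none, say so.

(Top, P): P1 can switch to Middle (2.5 → 4.7). Not NE.
(Top, Q): P1 can switch to Middle (0.6 → 1.5). Not NE.
(Middle, P): P1 gets 4.7, best alternative 2.5; P2 gets 5.2, best alternative 1.2. No profitable deviation — NE.
(Middle, Q): P2 can switch to P (1.2 → 5.2). Not NE.
(Bottom, P): P1 can switch to Top (0 → 2.5). Not NE.
(Bottom, Q): P1 can switch to Middle (0.7 → 1.5). Not NE.

The unique pure-strategy Nash equilibrium is (Middle, P).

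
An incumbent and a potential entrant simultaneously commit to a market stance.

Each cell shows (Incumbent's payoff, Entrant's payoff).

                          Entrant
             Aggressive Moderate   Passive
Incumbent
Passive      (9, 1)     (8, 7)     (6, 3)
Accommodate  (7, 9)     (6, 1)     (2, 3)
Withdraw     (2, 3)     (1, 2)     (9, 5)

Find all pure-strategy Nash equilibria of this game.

For each player, find the best response to each opponent profile; mutual best responses are the pure NE.
Incumbent against Aggressive: payoffs 9, 7, 2 → best response Passive.
Incumbent against Moderate: payoffs 8, 6, 1 → best response Passive.
Incumbent against Passive: payoffs 6, 2, 9 → best response Withdraw.
Entrant against Passive: payoffs 1, 7, 3 → best response Moderate.
Entrant against Accommodate: payoffs 9, 1, 3 → best response Aggressive.
Entrant against Withdraw: payoffs 3, 2, 5 → best response Passive.
Mutual best responses: (Passive, Moderate); (Withdraw, Passive).

Pure-strategy Nash equilibria: (Passive, Moderate), (Withdraw, Passive)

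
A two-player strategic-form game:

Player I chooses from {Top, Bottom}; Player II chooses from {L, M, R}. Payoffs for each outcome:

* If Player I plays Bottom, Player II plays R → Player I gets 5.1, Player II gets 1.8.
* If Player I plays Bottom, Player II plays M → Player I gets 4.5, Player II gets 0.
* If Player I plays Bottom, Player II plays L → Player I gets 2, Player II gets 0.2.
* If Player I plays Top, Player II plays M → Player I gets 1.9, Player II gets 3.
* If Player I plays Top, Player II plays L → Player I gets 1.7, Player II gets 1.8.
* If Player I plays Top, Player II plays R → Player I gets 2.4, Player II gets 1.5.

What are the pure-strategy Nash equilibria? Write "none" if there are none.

(Top, L): Player I can switch to Bottom (1.7 → 2). Not NE.
(Top, M): Player I can switch to Bottom (1.9 → 4.5). Not NE.
(Top, R): Player I can switch to Bottom (2.4 → 5.1). Not NE.
(Bottom, L): Player II can switch to R (0.2 → 1.8). Not NE.
(Bottom, M): Player II can switch to L (0 → 0.2). Not NE.
(Bottom, R): Player I gets 5.1, best alternative 2.4; Player II gets 1.8, best alternative 0.2. No profitable deviation — NE.

The unique pure-strategy Nash equilibrium is (Bottom, R).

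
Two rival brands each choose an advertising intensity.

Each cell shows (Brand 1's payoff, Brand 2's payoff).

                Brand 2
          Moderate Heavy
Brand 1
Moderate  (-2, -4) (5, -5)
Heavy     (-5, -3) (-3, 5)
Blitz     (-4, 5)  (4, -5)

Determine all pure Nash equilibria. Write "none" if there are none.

Mark each player's best response to every combination of opponents' strategies; a profile where every player is best-responding is a pure Nash equilibrium.
Brand 1 against Moderate: payoffs -2, -5, -4 → best response Moderate.
Brand 1 against Heavy: payoffs 5, -3, 4 → best response Moderate.
Brand 2 against Moderate: payoffs -4, -5 → best response Moderate.
Brand 2 against Heavy: payoffs -3, 5 → best response Heavy.
Brand 2 against Blitz: payoffs 5, -5 → best response Moderate.
Mutual best responses: (Moderate, Moderate).

The unique pure-strategy Nash equilibrium is (Moderate, Moderate).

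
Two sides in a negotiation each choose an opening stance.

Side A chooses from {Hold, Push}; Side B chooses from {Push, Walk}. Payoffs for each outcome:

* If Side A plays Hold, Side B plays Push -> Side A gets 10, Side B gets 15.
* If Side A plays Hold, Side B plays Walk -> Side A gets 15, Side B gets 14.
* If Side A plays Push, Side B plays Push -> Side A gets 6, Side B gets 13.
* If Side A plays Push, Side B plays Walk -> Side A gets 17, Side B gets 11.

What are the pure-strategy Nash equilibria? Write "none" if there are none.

Side A against Push: payoffs 10, 6 → best response Hold.
Side A against Walk: payoffs 15, 17 → best response Push.
Side B against Hold: payoffs 15, 14 → best response Push.
Side B against Push: payoffs 13, 11 → best response Push.
Mutual best responses: (Hold, Push).

The unique pure-strategy Nash equilibrium is (Hold, Push).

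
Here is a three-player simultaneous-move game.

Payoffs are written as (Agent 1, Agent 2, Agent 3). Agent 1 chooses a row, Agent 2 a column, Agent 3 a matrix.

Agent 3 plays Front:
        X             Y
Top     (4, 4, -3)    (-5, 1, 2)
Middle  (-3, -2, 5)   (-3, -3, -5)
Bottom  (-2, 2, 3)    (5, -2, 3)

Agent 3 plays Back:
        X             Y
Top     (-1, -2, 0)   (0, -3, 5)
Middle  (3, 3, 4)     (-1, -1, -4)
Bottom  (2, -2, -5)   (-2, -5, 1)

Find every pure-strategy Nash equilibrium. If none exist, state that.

(Top, X, Front): Agent 3 can switch to Back (-3 → 0). Not NE.
(Top, X, Back): Agent 1 can switch to Middle (-1 → 3). Not NE.
(Top, Y, Front): Agent 1 can switch to Middle (-5 → -3). Not NE.
(Top, Y, Back): Agent 2 can switch to X (-3 → -2). Not NE.
(Middle, X, Front): Agent 1 can switch to Top (-3 → 4). Not NE.
(Middle, X, Back): Agent 3 can switch to Front (4 → 5). Not NE.
(Middle, Y, Front): Agent 1 can switch to Bottom (-3 → 5). Not NE.
(Middle, Y, Back): Agent 1 can switch to Top (-1 → 0). Not NE.
(Bottom, X, Front): Agent 1 can switch to Top (-2 → 4). Not NE.
(Bottom, X, Back): Agent 1 can switch to Middle (2 → 3). Not NE.
(Bottom, Y, Front): Agent 2 can switch to X (-2 → 2). Not NE.
(Bottom, Y, Back): Agent 1 can switch to Top (-2 → 0). Not NE.

No pure-strategy Nash equilibrium.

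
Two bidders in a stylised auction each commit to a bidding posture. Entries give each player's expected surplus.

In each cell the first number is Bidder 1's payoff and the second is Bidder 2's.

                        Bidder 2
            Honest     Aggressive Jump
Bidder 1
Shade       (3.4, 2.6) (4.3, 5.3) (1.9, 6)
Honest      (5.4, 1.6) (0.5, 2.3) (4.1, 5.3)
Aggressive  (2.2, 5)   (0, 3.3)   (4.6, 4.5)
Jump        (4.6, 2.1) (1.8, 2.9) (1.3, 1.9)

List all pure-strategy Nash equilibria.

This game has no pure Nash equilibrium.

Bidder 1 against Honest: payoffs 3.4, 5.4, 2.2, 4.6 → best response Honest.
Bidder 1 against Aggressive: payoffs 4.3, 0.5, 0, 1.8 → best response Shade.
Bidder 1 against Jump: payoffs 1.9, 4.1, 4.6, 1.3 → best response Aggressive.
Bidder 2 against Shade: payoffs 2.6, 5.3, 6 → best response Jump.
Bidder 2 against Honest: payoffs 1.6, 2.3, 5.3 → best response Jump.
Bidder 2 against Aggressive: payoffs 5, 3.3, 4.5 → best response Honest.
Bidder 2 against Jump: payoffs 2.1, 2.9, 1.9 → best response Aggressive.
No profile is a mutual best response for all players.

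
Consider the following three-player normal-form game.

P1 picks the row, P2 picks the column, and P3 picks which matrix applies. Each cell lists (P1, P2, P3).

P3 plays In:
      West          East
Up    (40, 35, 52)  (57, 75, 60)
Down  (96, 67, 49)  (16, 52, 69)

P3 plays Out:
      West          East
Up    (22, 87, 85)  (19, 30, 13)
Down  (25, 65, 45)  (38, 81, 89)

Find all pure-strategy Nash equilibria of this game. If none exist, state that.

(Up, West, In): P1 can switch to Down (40 → 96). Not NE.
(Up, West, Out): P1 can switch to Down (22 → 25). Not NE.
(Up, East, In): P1 gets 57, best alternative 16; P2 gets 75, best alternative 35; P3 gets 60, best alternative 13. No profitable deviation — NE.
(Up, East, Out): P1 can switch to Down (19 → 38). Not NE.
(Down, West, In): P1 gets 96, best alternative 40; P2 gets 67, best alternative 52; P3 gets 49, best alternative 45. No profitable deviation — NE.
(Down, West, Out): P2 can switch to East (65 → 81). Not NE.
(Down, East, In): P1 can switch to Up (16 → 57). Not NE.
(Down, East, Out): P1 gets 38, best alternative 19; P2 gets 81, best alternative 65; P3 gets 89, best alternative 69. No profitable deviation — NE.

The pure Nash equilibria are (Up, East, In) and (Down, West, In) and (Down, East, Out).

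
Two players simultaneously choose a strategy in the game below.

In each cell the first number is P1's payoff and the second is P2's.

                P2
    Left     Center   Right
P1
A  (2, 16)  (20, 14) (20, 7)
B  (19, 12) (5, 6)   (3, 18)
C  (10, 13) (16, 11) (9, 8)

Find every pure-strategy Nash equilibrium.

P1 against Left: payoffs 2, 19, 10 → best response B.
P1 against Center: payoffs 20, 5, 16 → best response A.
P1 against Right: payoffs 20, 3, 9 → best response A.
P2 against A: payoffs 16, 14, 7 → best response Left.
P2 against B: payoffs 12, 6, 18 → best response Right.
P2 against C: payoffs 13, 11, 8 → best response Left.
No profile is a mutual best response for all players.

none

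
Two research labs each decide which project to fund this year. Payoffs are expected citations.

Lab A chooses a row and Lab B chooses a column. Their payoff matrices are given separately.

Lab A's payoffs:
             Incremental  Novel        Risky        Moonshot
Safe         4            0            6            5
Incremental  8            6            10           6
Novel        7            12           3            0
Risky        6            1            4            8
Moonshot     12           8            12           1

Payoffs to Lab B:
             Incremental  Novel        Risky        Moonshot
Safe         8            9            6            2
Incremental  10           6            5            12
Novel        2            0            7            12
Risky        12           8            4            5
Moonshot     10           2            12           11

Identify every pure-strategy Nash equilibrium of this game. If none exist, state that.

(Moonshot, Risky)

(Safe, Incremental): Lab A can switch to Incremental (4 → 8). Not NE.
(Safe, Novel): Lab A can switch to Incremental (0 → 6). Not NE.
(Safe, Risky): Lab A can switch to Incremental (6 → 10). Not NE.
(Safe, Moonshot): Lab A can switch to Incremental (5 → 6). Not NE.
(Incremental, Incremental): Lab A can switch to Moonshot (8 → 12). Not NE.
(Incremental, Novel): Lab A can switch to Novel (6 → 12). Not NE.
(Incremental, Risky): Lab A can switch to Moonshot (10 → 12). Not NE.
(Incremental, Moonshot): Lab A can switch to Risky (6 → 8). Not NE.
(Moonshot, Risky): Lab A gets 12, best alternative 10; Lab B gets 12, best alternative 11. No profitable deviation — NE.
(The remaining 11 profiles each have a profitable deviation by the same check.)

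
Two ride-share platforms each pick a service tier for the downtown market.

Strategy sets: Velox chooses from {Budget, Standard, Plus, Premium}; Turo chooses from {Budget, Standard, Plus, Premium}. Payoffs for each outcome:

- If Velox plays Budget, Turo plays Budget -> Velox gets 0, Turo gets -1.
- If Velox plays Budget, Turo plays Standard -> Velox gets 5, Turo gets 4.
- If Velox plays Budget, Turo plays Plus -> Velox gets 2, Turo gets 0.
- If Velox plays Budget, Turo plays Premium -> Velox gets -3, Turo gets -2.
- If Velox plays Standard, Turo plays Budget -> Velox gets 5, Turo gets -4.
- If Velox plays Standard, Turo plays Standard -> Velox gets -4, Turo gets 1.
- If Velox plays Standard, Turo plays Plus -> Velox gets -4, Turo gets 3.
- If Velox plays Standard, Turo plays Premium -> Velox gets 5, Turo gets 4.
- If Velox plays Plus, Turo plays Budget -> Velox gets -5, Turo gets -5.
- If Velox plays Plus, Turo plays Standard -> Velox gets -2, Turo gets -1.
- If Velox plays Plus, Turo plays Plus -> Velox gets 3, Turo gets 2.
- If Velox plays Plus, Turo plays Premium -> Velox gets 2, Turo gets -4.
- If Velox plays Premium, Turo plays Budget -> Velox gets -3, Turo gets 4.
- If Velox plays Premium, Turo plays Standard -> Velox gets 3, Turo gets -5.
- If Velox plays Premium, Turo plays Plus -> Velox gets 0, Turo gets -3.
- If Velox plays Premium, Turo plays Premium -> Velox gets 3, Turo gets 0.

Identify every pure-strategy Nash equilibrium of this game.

Pure-strategy Nash equilibria: (Budget, Standard) and (Standard, Premium) and (Plus, Plus)

Velox against Budget: payoffs 0, 5, -5, -3 → best response Standard.
Velox against Standard: payoffs 5, -4, -2, 3 → best response Budget.
Velox against Plus: payoffs 2, -4, 3, 0 → best response Plus.
Velox against Premium: payoffs -3, 5, 2, 3 → best response Standard.
Turo against Budget: payoffs -1, 4, 0, -2 → best response Standard.
Turo against Standard: payoffs -4, 1, 3, 4 → best response Premium.
Turo against Plus: payoffs -5, -1, 2, -4 → best response Plus.
Turo against Premium: payoffs 4, -5, -3, 0 → best response Budget.
Mutual best responses: (Budget, Standard); (Standard, Premium); (Plus, Plus).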